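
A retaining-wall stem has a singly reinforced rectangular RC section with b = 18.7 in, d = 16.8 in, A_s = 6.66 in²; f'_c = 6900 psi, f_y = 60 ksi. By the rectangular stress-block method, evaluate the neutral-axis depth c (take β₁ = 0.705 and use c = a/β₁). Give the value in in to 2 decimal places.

T = A_s f_y = 6.66 × 60 = 399.6 kips.
a = T/(0.85 f'_c b) = 399.6/(0.85 × 6.9 × 18.7) = 3.6435 in.
With β₁ = 0.705, c = a/β₁ = 3.6435/0.705 = 5.17 in.

c ≈ 5.17 in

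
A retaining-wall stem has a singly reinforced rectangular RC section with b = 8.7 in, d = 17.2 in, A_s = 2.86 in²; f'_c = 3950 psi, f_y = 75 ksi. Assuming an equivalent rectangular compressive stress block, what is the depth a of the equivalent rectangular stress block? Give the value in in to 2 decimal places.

T = A_s f_y = 2.86 × 75 = 214.5 kips.
a = T/(0.85 f'_c b) = 214.5/(0.85 × 3.95 × 8.7) = 7.34 in.

a ≈ 7.34 in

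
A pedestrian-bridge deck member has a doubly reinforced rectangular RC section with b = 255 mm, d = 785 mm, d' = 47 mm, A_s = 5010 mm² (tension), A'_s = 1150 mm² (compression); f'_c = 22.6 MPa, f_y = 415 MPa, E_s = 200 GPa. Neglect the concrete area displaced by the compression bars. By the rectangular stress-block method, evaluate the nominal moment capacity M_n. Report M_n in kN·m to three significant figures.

M_n ≈ 1350 kN·m

Assume both tension and compression steel yield.
Net tension couple steel: A_s − A'_s = 3860 mm².
a = (A_s − A'_s) f_y / (0.85 f'_c b) = 1601900/(0.85 × 22.6 × 255) = 327.02 mm.
c = a/β₁ = 327.02/0.85 = 384.73 mm; ε'_s = 0.003(c − d')/c = 0.0026 ≥ f_y/E_s = 0.0021, so compression steel does yield.
M_n = (A_s − A'_s) f_y (d − a/2) + A'_s f_y (d − d') = [1601900 × (785 − 163.51) + 477250 × (785 − 47)] × 10⁻⁶ = 995.56 + 352.21 = 1347.77 kN·m.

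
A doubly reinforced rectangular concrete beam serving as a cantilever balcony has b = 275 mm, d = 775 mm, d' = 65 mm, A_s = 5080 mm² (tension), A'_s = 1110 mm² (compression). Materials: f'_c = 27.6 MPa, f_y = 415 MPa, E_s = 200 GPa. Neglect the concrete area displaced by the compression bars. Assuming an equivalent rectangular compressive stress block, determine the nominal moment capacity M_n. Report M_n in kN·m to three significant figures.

M_n ≈ 1390 kN·m

Assume both tension and compression steel yield.
Net tension couple steel: A_s − A'_s = 3970 mm².
a = (A_s − A'_s) f_y / (0.85 f'_c b) = 1647550/(0.85 × 27.6 × 275) = 255.37 mm.
c = a/β₁ = 255.37/0.85 = 300.44 mm; ε'_s = 0.003(c − d')/c = 0.0024 ≥ f_y/E_s = 0.0021, so compression steel does yield.
M_n = (A_s − A'_s) f_y (d − a/2) + A'_s f_y (d − d') = [1647550 × (775 − 127.685) + 460650 × (775 − 65)] × 10⁻⁶ = 1066.48 + 327.06 = 1393.54 kN·m.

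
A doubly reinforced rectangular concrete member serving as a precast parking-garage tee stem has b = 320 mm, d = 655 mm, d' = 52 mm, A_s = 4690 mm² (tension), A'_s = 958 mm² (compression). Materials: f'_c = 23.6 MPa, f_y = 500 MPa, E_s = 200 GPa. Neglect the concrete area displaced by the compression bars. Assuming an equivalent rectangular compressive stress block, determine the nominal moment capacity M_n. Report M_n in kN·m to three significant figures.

M_n ≈ 1240 kN·m

Assume both tension and compression steel yield.
Net tension couple steel: A_s − A'_s = 3732 mm².
a = (A_s − A'_s) f_y / (0.85 f'_c b) = 1866000/(0.85 × 23.6 × 320) = 290.69 mm.
c = a/β₁ = 290.69/0.85 = 341.99 mm; ε'_s = 0.003(c − d')/c = 0.0025 ≥ f_y/E_s = 0.0025, so compression steel does yield.
M_n = (A_s − A'_s) f_y (d − a/2) + A'_s f_y (d − d') = [1866000 × (655 − 145.345) + 479000 × (655 − 52)] × 10⁻⁶ = 951.02 + 288.84 = 1239.86 kN·m.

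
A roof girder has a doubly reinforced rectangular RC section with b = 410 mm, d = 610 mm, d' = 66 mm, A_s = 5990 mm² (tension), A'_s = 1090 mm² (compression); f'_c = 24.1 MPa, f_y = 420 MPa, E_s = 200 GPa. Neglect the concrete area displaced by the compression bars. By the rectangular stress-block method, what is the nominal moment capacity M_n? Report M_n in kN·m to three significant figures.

M_n ≈ 1250 kN·m

Assume both tension and compression steel yield.
Net tension couple steel: A_s − A'_s = 4900 mm².
a = (A_s − A'_s) f_y / (0.85 f'_c b) = 2058000/(0.85 × 24.1 × 410) = 245.03 mm.
c = a/β₁ = 245.03/0.85 = 288.27 mm; ε'_s = 0.003(c − d')/c = 0.0023 ≥ f_y/E_s = 0.0021, so compression steel does yield.
M_n = (A_s − A'_s) f_y (d − a/2) + A'_s f_y (d − d') = [2058000 × (610 − 122.515) + 457800 × (610 − 66)] × 10⁻⁶ = 1003.24 + 249.04 = 1252.28 kN·m.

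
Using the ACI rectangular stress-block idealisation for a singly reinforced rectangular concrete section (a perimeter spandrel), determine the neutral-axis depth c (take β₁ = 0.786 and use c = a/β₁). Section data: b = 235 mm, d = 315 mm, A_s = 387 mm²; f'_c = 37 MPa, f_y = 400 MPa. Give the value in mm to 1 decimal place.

T = A_s f_y = 387 × 400 = 154800 N = 154.8 kN.
Setting C = 0.85 f'_c a b equal to T: a = 154800/(0.85 × 37 × 235) = 20.945 mm.
With β₁ = 0.786, c = a/β₁ = 20.945/0.786 = 26.6 mm.

c ≈ 26.6 mm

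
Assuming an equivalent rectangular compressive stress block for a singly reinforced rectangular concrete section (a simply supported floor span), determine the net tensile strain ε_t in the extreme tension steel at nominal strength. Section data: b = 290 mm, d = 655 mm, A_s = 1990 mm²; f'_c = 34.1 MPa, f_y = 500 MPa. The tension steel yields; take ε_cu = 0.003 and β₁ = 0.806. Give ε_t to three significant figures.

ε_t ≈ 0.0104

a = A_s f_y/(0.85 f'_c b) = 118.37 mm.
β₁ = 0.806, so c = a/β₁ = 118.37/0.806 = 146.86 mm.
From the linear strain diagram with ε_cu = 0.003: ε_t = 0.003 (d − c)/c = 0.003 × (655 − 146.86)/146.86 = 0.0104.
Since ε_t ≥ 0.005, the section is tension-controlled.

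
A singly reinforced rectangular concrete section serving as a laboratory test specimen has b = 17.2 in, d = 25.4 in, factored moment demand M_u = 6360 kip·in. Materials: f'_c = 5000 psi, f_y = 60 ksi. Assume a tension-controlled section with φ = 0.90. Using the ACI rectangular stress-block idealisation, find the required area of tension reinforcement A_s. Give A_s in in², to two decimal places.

M_n = M_u/φ = 6360/0.90 = 7066.67 kip·in.
From M_n = 0.85 f'_c a b (d − a/2):
a = d − √(d² − 2M_n/(0.85 f'_c b)) = 25.4 − √(25.4² − 2 × 7066.67/(0.85 × 5 × 17.2)) = 4.144 in.
A_s = 0.85 f'_c a b / f_y = 0.85 × 5 × 4.144 × 17.2 / 60 = 5.049 in².

A_s ≈ 5.05 in²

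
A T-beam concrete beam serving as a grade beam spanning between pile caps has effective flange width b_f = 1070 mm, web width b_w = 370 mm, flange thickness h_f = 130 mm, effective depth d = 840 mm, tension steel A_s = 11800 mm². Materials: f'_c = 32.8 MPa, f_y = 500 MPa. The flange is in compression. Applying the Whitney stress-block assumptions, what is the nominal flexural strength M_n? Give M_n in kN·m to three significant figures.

M_n ≈ 4240 kN·m

Tension: T = A_s f_y = 11800 × 500 = 5900000 N.
Try a within the flange: a = T/(0.85 f'_c b_f) = 5900000/(0.85 × 32.8 × 1070) = 197.78 mm.
a = 197.78 > h_f = 130 mm: the block extends into the web. Split into flange-overhang and web parts.
C_f = 0.85 f'_c (b_f − b_w) h_f = 0.85 × 32.8 × (1070 − 370) × 130 = 2537080 N.
Remaining web compression depth: a_w = (T − C_f)/(0.85 f'_c b_w) = (5900000 − 2537080)/(0.85 × 32.8 × 370) = 326.00 mm.
M_n = C_f(d − h_f/2) + (T − C_f)(d − a_w/2) = 2537080 × (840 − 65) + 3362920 × (840 − 163) = 1966.24 + 2276.70 = 4242.94 × 10⁶ N·mm.
M_n = 4242.94 kN·m.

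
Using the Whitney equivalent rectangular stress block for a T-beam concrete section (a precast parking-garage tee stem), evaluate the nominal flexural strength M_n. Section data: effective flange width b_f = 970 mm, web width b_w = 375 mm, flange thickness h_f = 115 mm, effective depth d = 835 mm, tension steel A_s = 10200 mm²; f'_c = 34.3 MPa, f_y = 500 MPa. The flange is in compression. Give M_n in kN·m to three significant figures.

M_n ≈ 3700 kN·m

Tension: T = A_s f_y = 10200 × 500 = 5100000 N.
Try a within the flange: a = T/(0.85 f'_c b_f) = 5100000/(0.85 × 34.3 × 970) = 180.34 mm.
a = 180.34 > h_f = 115 mm: the block extends into the web. Split into flange-overhang and web parts.
C_f = 0.85 f'_c (b_f − b_w) h_f = 0.85 × 34.3 × (970 − 375) × 115 = 1994931 N.
Remaining web compression depth: a_w = (T − C_f)/(0.85 f'_c b_w) = (5100000 − 1994931)/(0.85 × 34.3 × 375) = 284.01 mm.
M_n = C_f(d − h_f/2) + (T − C_f)(d − a_w/2) = 1994931 × (835 − 57.5) + 3105069 × (835 − 142.005) = 1551.06 + 2151.80 = 3702.86 × 10⁶ N·mm.
M_n = 3702.86 kN·m.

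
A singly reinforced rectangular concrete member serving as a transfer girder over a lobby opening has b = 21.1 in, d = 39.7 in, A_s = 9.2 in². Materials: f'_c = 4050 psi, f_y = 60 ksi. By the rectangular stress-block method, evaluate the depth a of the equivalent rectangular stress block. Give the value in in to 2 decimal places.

a ≈ 7.60 in

T = A_s f_y = 9.2 × 60 = 552 kips.
a = T/(0.85 f'_c b) = 552/(0.85 × 4.05 × 21.1) = 7.60 in.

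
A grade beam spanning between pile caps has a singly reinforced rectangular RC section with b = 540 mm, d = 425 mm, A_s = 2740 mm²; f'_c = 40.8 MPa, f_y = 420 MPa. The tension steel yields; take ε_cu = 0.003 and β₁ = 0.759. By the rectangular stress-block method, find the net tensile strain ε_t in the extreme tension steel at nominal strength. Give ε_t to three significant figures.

a = A_s f_y/(0.85 f'_c b) = 61.45 mm.
β₁ = 0.759, so c = a/β₁ = 61.45/0.759 = 80.96 mm.
From the linear strain diagram with ε_cu = 0.003: ε_t = 0.003 (d − c)/c = 0.003 × (425 − 80.96)/80.96 = 0.0127.
Since ε_t ≥ 0.005, the section is tension-controlled.

ε_t ≈ 0.0127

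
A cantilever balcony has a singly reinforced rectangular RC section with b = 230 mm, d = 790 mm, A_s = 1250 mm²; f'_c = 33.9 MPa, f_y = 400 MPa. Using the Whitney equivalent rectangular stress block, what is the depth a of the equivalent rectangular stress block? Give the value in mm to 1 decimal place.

T = A_s f_y = 1250 × 400 = 500000 N = 500 kN.
Setting C = 0.85 f'_c a b equal to T: a = 500000/(0.85 × 33.9 × 230) = 75.4 mm.

a ≈ 75.4 mm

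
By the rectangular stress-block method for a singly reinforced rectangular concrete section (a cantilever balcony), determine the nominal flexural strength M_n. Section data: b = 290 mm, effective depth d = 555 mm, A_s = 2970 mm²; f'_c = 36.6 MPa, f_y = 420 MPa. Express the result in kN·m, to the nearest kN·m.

T = A_s f_y = 2970 × 420 = 1247400 N = 1247.4 kN.
From C = T: a = T/(0.85 f'_c b) = 1247400/(0.85 × 36.6 × 290) = 138.26 mm.
M_n = T(d − a/2) = 1247.4 kN × (555 − 69.13) mm = 606.07 kN·m.

M_n ≈ 606 kN·m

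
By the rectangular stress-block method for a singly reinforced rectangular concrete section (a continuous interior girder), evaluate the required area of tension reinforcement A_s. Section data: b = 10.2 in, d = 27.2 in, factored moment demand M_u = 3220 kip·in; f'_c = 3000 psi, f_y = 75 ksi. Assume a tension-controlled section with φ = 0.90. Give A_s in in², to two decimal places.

M_n = M_u/φ = 3220/0.90 = 3577.78 kip·in.
From M_n = 0.85 f'_c a b (d − a/2):
a = d − √(d² − 2M_n/(0.85 f'_c b)) = 27.2 − √(27.2² − 2 × 3577.78/(0.85 × 3 × 10.2)) = 5.642 in.
A_s = 0.85 f'_c a b / f_y = 0.85 × 3 × 5.642 × 10.2 / 75 = 1.957 in².

A_s ≈ 1.96 in²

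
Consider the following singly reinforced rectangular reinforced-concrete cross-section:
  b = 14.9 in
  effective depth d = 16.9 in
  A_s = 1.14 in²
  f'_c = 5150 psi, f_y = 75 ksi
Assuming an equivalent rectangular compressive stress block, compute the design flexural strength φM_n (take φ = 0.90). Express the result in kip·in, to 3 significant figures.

T = A_s f_y = 1.14 × 75 = 85.5 kips.
a = T/(0.85 f'_c b) = 85.5/(0.85 × 5.15 × 14.9) = 1.311 in.
M_n = T(d − a/2) = 85.5 × (16.9 − 0.6555) = 1388.9 kip·in.
φM_n = 0.90 × 1388.9 = 1250.0 kip·in.

φM_n ≈ 1250 kip·in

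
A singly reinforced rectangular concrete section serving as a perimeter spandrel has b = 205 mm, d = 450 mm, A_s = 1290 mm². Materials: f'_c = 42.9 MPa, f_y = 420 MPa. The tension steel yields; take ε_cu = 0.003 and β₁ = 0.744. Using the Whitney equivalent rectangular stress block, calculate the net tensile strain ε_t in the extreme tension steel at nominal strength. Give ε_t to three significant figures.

ε_t ≈ 0.0109

a = A_s f_y/(0.85 f'_c b) = 72.48 mm.
β₁ = 0.744, so c = a/β₁ = 72.48/0.744 = 97.42 mm.
From the linear strain diagram with ε_cu = 0.003: ε_t = 0.003 (d − c)/c = 0.003 × (450 − 97.42)/97.42 = 0.0109.
Since ε_t ≥ 0.005, the section is tension-controlled.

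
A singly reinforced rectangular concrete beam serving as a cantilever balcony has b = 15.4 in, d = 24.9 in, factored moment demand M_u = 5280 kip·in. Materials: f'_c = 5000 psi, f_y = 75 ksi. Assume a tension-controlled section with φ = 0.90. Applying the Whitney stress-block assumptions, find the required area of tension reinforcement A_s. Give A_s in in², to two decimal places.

A_s ≈ 3.41 in²

M_n = M_u/φ = 5280/0.90 = 5866.67 kip·in.
From M_n = 0.85 f'_c a b (d − a/2):
a = d − √(d² − 2M_n/(0.85 f'_c b)) = 24.9 − √(24.9² − 2 × 5866.67/(0.85 × 5 × 15.4)) = 3.906 in.
A_s = 0.85 f'_c a b / f_y = 0.85 × 5 × 3.906 × 15.4 / 75 = 3.409 in².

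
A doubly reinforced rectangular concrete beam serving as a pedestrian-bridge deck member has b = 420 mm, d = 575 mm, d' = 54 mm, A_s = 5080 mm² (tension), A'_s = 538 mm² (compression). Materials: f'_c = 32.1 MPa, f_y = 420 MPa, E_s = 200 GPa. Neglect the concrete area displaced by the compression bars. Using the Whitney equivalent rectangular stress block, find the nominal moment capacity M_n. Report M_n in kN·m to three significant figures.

Assume both tension and compression steel yield.
Net tension couple steel: A_s − A'_s = 4542 mm².
a = (A_s − A'_s) f_y / (0.85 f'_c b) = 1907640/(0.85 × 32.1 × 420) = 166.47 mm.
c = a/β₁ = 166.47/0.821 = 202.76 mm; ε'_s = 0.003(c − d')/c = 0.0022 ≥ f_y/E_s = 0.0021, so compression steel does yield.
M_n = (A_s − A'_s) f_y (d − a/2) + A'_s f_y (d − d') = [1907640 × (575 − 83.235) + 225960 × (575 − 54)] × 10⁻⁶ = 938.11 + 117.73 = 1055.84 kN·m.

M_n ≈ 1060 kN·m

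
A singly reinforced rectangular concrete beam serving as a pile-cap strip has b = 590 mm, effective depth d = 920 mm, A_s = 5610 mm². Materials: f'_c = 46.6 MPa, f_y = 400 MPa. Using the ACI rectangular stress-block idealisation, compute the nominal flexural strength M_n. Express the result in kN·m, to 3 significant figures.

M_n ≈ 1960 kN·m

T = A_s f_y = 5610 × 400 = 2244000 N = 2244 kN.
From C = T: a = T/(0.85 f'_c b) = 2244000/(0.85 × 46.6 × 590) = 96.02 mm.
M_n = T(d − a/2) = 2244 kN × (920 − 48.01) mm = 1956.75 kN·m.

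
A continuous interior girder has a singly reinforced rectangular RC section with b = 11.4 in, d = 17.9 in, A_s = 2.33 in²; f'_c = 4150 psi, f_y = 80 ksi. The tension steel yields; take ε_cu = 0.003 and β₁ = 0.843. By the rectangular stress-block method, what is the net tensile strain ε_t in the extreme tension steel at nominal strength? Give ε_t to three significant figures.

a = A_s f_y/(0.85 f'_c b) = 4.635 in.
β₁ = 0.843, so c = a/β₁ = 4.635/0.843 = 5.498 in.
From the linear strain diagram with ε_cu = 0.003: ε_t = 0.003 (d − c)/c = 0.003 × (17.9 − 5.498)/5.498 = 0.00677.
Since ε_t ≥ 0.005, the section is tension-controlled.

ε_t ≈ 0.00677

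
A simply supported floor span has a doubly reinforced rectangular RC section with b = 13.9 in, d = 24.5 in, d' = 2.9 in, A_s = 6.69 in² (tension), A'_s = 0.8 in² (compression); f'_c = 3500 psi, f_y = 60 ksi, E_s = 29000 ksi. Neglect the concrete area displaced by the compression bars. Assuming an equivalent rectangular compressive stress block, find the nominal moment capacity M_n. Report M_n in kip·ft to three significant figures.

Assume both steels yield.
a = (A_s − A'_s) f_y/(0.85 f'_c b) = (6.69 − 0.8) × 60/(0.85 × 3.5 × 13.9) = 8.546 in.
c = a/β₁ = 8.546/0.85 = 10.054 in; ε'_s = 0.003(c − d')/c = 0.0021 ≥ ε_y = 0.0021, so the compression steel yields.
M_n = (A_s − A'_s) f_y (d − a/2) + A'_s f_y (d − d') = 353.4 × (24.5 − 4.273) + 48 × (24.5 − 2.9) = 7148.2 + 1036.8 = 8185.0 kip·in = 8185.0/12 = 682.08 kip·ft.

M_n ≈ 682 kip·ft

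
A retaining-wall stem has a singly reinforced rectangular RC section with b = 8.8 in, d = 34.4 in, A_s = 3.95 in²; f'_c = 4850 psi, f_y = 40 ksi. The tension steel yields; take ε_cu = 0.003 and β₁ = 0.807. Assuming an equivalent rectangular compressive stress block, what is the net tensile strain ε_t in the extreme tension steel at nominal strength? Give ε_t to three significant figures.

a = A_s f_y/(0.85 f'_c b) = 4.355 in.
β₁ = 0.807, so c = a/β₁ = 4.355/0.807 = 5.397 in.
From the linear strain diagram with ε_cu = 0.003: ε_t = 0.003 (d − c)/c = 0.003 × (34.4 − 5.397)/5.397 = 0.0161.
Since ε_t ≥ 0.005, the section is tension-controlled.

ε_t ≈ 0.0161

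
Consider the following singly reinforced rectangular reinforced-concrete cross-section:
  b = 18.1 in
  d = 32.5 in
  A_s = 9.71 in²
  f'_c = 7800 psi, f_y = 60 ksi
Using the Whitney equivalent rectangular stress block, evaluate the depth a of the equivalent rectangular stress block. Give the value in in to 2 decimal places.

T = A_s f_y = 9.71 × 60 = 582.6 kips.
a = T/(0.85 f'_c b) = 582.6/(0.85 × 7.8 × 18.1) = 4.85 in.

a ≈ 4.85 in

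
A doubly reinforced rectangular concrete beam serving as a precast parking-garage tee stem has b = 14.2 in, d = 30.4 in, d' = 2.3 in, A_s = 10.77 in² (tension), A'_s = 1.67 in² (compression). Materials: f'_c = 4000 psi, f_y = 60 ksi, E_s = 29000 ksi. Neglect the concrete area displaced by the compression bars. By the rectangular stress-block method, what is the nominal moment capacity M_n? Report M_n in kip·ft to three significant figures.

M_n ≈ 1360 kip·ft

Assume both steels yield.
a = (A_s − A'_s) f_y/(0.85 f'_c b) = (10.77 − 1.67) × 60/(0.85 × 4 × 14.2) = 11.309 in.
c = a/β₁ = 11.309/0.85 = 13.305 in; ε'_s = 0.003(c − d')/c = 0.0025 ≥ ε_y = 0.0021, so the compression steel yields.
M_n = (A_s − A'_s) f_y (d − a/2) + A'_s f_y (d − d') = 546 × (30.4 − 5.6545) + 100.2 × (30.4 − 2.3) = 13511.0 + 2815.6 = 16326.6 kip·in = 16326.6/12 = 1360.55 kip·ft.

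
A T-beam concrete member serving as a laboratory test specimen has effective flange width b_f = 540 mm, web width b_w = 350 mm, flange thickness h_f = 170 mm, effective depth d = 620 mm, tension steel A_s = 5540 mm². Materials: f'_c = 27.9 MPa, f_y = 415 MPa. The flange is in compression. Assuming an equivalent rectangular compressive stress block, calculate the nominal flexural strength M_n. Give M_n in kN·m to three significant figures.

M_n ≈ 1220 kN·m

Tension: T = A_s f_y = 5540 × 415 = 2299100 N.
Try a within the flange: a = T/(0.85 f'_c b_f) = 2299100/(0.85 × 27.9 × 540) = 179.53 mm.
a = 179.53 > h_f = 170 mm: the block extends into the web. Split into flange-overhang and web parts.
C_f = 0.85 f'_c (b_f − b_w) h_f = 0.85 × 27.9 × (540 − 350) × 170 = 765995 N.
Remaining web compression depth: a_w = (T − C_f)/(0.85 f'_c b_w) = (2299100 − 765995)/(0.85 × 27.9 × 350) = 184.71 mm.
M_n = C_f(d − h_f/2) + (T − C_f)(d − a_w/2) = 765995 × (620 − 85) + 1533105 × (620 − 92.355) = 409.81 + 808.94 = 1218.75 × 10⁶ N·mm.
M_n = 1218.75 kN·m.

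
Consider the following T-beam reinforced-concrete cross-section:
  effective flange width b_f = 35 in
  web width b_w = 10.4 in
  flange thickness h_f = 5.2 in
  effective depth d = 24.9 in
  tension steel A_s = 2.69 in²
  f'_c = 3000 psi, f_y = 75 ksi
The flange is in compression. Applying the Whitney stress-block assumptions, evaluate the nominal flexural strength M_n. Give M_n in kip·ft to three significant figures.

Tension: T = A_s f_y = 2.69 × 75 = 201.75 kips.
Try a within the flange: a = T/(0.85 f'_c b_f) = 201.75/(0.85 × 3 × 35) = 2.261 in.
Since a = 2.261 ≤ h_f = 5.2 in, the stress block lies entirely in the flange; analyse as a rectangular beam of width b_f.
M_n = T(d − a/2) = 201.75 × (24.9 − 1.1305) = 4795.5 kip·in.
M_n = 4795.5/12 = 399.63 kip·ft.

M_n ≈ 400 kip·ft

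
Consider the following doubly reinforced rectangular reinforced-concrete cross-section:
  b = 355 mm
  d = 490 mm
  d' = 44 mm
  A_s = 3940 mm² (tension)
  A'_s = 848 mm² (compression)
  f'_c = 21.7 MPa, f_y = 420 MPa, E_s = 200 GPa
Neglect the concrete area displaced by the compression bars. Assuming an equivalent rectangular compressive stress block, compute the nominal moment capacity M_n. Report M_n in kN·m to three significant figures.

Assume both tension and compression steel yield.
Net tension couple steel: A_s − A'_s = 3092 mm².
a = (A_s − A'_s) f_y / (0.85 f'_c b) = 1298640/(0.85 × 21.7 × 355) = 198.33 mm.
c = a/β₁ = 198.33/0.85 = 233.33 mm; ε'_s = 0.003(c − d')/c = 0.0024 ≥ f_y/E_s = 0.0021, so compression steel does yield.
M_n = (A_s − A'_s) f_y (d − a/2) + A'_s f_y (d − d') = [1298640 × (490 − 99.165) + 356160 × (490 − 44)] × 10⁻⁶ = 507.55 + 158.85 = 666.40 kN·m.

M_n ≈ 666 kN·m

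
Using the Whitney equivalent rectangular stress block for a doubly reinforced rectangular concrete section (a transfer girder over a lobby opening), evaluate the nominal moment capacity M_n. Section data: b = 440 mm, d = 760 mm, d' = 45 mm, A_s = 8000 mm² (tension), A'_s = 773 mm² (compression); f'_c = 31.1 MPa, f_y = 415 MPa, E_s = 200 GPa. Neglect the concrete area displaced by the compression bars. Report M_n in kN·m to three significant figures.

Assume both tension and compression steel yield.
Net tension couple steel: A_s − A'_s = 7227 mm².
a = (A_s − A'_s) f_y / (0.85 f'_c b) = 2999205/(0.85 × 31.1 × 440) = 257.85 mm.
c = a/β₁ = 257.85/0.828 = 311.41 mm; ε'_s = 0.003(c − d')/c = 0.0026 ≥ f_y/E_s = 0.0021, so compression steel does yield.
M_n = (A_s − A'_s) f_y (d − a/2) + A'_s f_y (d − d') = [2999205 × (760 − 128.925) + 320795 × (760 − 45)] × 10⁻⁶ = 1892.72 + 229.37 = 2122.09 kN·m.

M_n ≈ 2120 kN·m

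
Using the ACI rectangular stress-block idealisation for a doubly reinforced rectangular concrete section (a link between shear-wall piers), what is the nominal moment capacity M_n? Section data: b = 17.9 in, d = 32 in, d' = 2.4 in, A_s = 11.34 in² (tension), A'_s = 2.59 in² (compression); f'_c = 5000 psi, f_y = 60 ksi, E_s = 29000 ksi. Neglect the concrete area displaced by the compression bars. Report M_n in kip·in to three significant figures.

Assume both steels yield.
a = (A_s − A'_s) f_y/(0.85 f'_c b) = (11.34 − 2.59) × 60/(0.85 × 5 × 17.9) = 6.901 in.
c = a/β₁ = 6.901/0.8 = 8.626 in; ε'_s = 0.003(c − d')/c = 0.0022 ≥ ε_y = 0.0021, so the compression steel yields.
M_n = (A_s − A'_s) f_y (d − a/2) + A'_s f_y (d − d') = 525 × (32 − 3.4505) + 155.4 × (32 − 2.4) = 14988.5 + 4599.8 = 19588.3 kip·in.

M_n ≈ 19600 kip·in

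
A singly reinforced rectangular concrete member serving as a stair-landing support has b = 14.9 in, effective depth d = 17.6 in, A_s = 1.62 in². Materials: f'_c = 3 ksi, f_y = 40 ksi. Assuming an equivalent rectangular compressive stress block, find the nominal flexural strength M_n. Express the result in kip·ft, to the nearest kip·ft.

M_n ≈ 90 kip·ft

T = A_s f_y = 1.62 × 40 = 64.8 kips.
a = T/(0.85 f'_c b) = 64.8/(0.85 × 3 × 14.9) = 1.705 in.
M_n = T(d − a/2) = 64.8 × (17.6 − 0.8525) = 1085.2 kip·in = 1085.2/12 = 90.43 kip·ft.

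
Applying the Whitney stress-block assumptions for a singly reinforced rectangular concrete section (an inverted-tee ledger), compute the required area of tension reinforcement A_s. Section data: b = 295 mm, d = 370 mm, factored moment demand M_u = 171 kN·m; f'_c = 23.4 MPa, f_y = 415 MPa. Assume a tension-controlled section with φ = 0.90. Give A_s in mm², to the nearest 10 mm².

A_s ≈ 1430 mm²

M_n = M_u/φ = 171/0.90 = 190 kN·m.
With M_n = 0.85 f'_c a b (d − a/2), solve the quadratic for a:
a = d − √(d² − 2M_n/(0.85 f'_c b)) = 370 − √(370² − 2 × 190×10⁶/(0.85 × 23.4 × 295)) = 101.42 mm.
A_s = 0.85 f'_c a b / f_y = 0.85 × 23.4 × 101.42 × 295 / 415 = 1433.9 mm².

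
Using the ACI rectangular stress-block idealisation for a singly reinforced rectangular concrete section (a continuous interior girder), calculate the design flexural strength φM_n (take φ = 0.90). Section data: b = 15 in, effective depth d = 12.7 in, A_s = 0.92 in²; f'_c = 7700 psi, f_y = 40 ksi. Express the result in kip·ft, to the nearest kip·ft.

T = A_s f_y = 0.92 × 40 = 36.8 kips.
a = T/(0.85 f'_c b) = 36.8/(0.85 × 7.7 × 15) = 0.375 in.
M_n = T(d − a/2) = 36.8 × (12.7 − 0.1875) = 460.5 kip·in = 460.5/12 = 38.38 kip·ft.
φM_n = 0.90 × 38.38 = 34.54 kip·ft.

φM_n ≈ 35 kip·ft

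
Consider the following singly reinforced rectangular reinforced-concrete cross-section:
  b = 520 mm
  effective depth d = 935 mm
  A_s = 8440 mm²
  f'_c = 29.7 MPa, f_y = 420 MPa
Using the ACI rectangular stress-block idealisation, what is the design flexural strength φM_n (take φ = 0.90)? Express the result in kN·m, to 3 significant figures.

T = A_s f_y = 8440 × 420 = 3544800 N = 3544.8 kN.
From C = T: a = T/(0.85 f'_c b) = 3544800/(0.85 × 29.7 × 520) = 270.03 mm.
M_n = T(d − a/2) = 3544.8 kN × (935 − 135.015) mm = 2835.79 kN·m.
φM_n = 0.90 × 2835.79 = 2552.21 kN·m.

φM_n ≈ 2550 kN·m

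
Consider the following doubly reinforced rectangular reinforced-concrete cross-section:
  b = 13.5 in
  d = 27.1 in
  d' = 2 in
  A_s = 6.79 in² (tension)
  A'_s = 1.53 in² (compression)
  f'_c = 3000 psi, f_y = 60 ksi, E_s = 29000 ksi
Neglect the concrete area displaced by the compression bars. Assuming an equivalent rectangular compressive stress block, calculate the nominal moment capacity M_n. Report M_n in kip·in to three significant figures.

Assume both steels yield.
a = (A_s − A'_s) f_y/(0.85 f'_c b) = (6.79 − 1.53) × 60/(0.85 × 3 × 13.5) = 9.168 in.
c = a/β₁ = 9.168/0.85 = 10.786 in; ε'_s = 0.003(c − d')/c = 0.0024 ≥ ε_y = 0.0021, so the compression steel yields.
M_n = (A_s − A'_s) f_y (d − a/2) + A'_s f_y (d − d') = 315.6 × (27.1 − 4.584) + 91.8 × (27.1 − 2) = 7106.0 + 2304.2 = 9410.2 kip·in.

M_n ≈ 9410 kip·in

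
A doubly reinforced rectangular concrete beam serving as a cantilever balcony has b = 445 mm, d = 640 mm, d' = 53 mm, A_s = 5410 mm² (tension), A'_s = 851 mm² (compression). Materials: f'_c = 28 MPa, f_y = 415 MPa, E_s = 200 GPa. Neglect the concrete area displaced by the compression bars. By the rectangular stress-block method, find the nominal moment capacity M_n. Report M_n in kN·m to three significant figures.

M_n ≈ 1250 kN·m

Assume both tension and compression steel yield.
Net tension couple steel: A_s − A'_s = 4559 mm².
a = (A_s − A'_s) f_y / (0.85 f'_c b) = 1891985/(0.85 × 28 × 445) = 178.64 mm.
c = a/β₁ = 178.64/0.85 = 210.16 mm; ε'_s = 0.003(c − d')/c = 0.0022 ≥ f_y/E_s = 0.0021, so compression steel does yield.
M_n = (A_s − A'_s) f_y (d − a/2) + A'_s f_y (d − d') = [1891985 × (640 − 89.32) + 353165 × (640 − 53)] × 10⁻⁶ = 1041.88 + 207.31 = 1249.19 kN·m.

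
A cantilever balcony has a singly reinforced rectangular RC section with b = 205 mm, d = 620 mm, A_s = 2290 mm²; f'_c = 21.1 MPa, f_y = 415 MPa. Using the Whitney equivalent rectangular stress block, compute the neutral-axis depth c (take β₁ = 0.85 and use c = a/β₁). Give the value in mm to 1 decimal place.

T = A_s f_y = 2290 × 415 = 950350 N = 950.35 kN.
Setting C = 0.85 f'_c a b equal to T: a = 950350/(0.85 × 21.1 × 205) = 258.481 mm.
With β₁ = 0.85, c = a/β₁ = 258.481/0.85 = 304.1 mm.

c ≈ 304.1 mm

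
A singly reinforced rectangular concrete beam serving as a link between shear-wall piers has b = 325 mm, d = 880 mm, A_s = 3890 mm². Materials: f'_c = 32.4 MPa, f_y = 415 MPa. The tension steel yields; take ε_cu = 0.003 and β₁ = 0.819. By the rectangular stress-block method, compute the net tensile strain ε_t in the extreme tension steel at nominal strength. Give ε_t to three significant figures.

a = A_s f_y/(0.85 f'_c b) = 180.36 mm.
β₁ = 0.819, so c = a/β₁ = 180.36/0.819 = 220.22 mm.
From the linear strain diagram with ε_cu = 0.003: ε_t = 0.003 (d − c)/c = 0.003 × (880 − 220.22)/220.22 = 0.00899.
Since ε_t ≥ 0.005, the section is tension-controlled.

ε_t ≈ 0.00899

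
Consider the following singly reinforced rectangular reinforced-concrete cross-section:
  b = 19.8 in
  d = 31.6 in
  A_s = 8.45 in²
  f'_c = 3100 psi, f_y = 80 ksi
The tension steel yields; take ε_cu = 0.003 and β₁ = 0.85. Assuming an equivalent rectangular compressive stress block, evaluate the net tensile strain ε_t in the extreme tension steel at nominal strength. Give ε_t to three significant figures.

ε_t ≈ 0.00322

a = A_s f_y/(0.85 f'_c b) = 12.957 in.
β₁ = 0.85, so c = a/β₁ = 12.957/0.85 = 15.244 in.
From the linear strain diagram with ε_cu = 0.003: ε_t = 0.003 (d − c)/c = 0.003 × (31.6 − 15.244)/15.244 = 0.00322.
ε_t < 0.004 — the section is over-reinforced for flexure under ACI limits.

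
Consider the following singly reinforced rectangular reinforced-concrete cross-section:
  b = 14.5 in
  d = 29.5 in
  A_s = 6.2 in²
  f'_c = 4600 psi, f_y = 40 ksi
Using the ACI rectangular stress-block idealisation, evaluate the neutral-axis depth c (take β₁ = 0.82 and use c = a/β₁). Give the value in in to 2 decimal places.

c ≈ 5.33 in

T = A_s f_y = 6.2 × 40 = 248 kips.
a = T/(0.85 f'_c b) = 248/(0.85 × 4.6 × 14.5) = 4.3743 in.
With β₁ = 0.82, c = a/β₁ = 4.3743/0.82 = 5.33 in.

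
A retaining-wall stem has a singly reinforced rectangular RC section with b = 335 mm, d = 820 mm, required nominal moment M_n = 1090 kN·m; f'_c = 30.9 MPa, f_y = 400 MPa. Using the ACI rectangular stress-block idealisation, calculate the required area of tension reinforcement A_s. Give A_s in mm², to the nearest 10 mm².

With M_n = 0.85 f'_c a b (d − a/2), solve the quadratic for a:
a = d − √(d² − 2M_n/(0.85 f'_c b)) = 820 − √(820² − 2 × 1090×10⁶/(0.85 × 30.9 × 335)) = 168.36 mm.
A_s = 0.85 f'_c a b / f_y = 0.85 × 30.9 × 168.36 × 335 / 400 = 3703.4 mm².

A_s ≈ 3700 mm²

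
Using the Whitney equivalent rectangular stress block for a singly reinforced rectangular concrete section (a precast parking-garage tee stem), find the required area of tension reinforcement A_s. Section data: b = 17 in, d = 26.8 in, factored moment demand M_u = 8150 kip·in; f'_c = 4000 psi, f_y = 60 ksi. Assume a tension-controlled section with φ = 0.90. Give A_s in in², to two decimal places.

A_s ≈ 6.43 in²

M_n = M_u/φ = 8150/0.90 = 9055.56 kip·in.
From M_n = 0.85 f'_c a b (d − a/2):
a = d − √(d² − 2M_n/(0.85 f'_c b)) = 26.8 − √(26.8² − 2 × 9055.56/(0.85 × 4 × 17)) = 6.678 in.
A_s = 0.85 f'_c a b / f_y = 0.85 × 4 × 6.678 × 17 / 60 = 6.433 in².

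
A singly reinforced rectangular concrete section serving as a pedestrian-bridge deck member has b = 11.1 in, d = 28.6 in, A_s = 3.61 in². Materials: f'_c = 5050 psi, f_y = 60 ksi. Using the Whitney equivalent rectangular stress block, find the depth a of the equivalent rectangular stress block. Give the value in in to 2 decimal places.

T = A_s f_y = 3.61 × 60 = 216.6 kips.
a = T/(0.85 f'_c b) = 216.6/(0.85 × 5.05 × 11.1) = 4.55 in.

a ≈ 4.55 in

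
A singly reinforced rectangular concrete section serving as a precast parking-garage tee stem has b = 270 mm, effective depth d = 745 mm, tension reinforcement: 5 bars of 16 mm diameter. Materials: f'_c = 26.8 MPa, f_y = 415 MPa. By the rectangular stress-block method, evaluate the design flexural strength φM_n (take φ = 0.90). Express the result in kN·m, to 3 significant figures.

A_s = 5 × 201 = 1005 mm².
T = A_s f_y = 1005 × 415 = 417075 N = 417.075 kN.
From C = T: a = T/(0.85 f'_c b) = 417075/(0.85 × 26.8 × 270) = 67.81 mm.
M_n = T(d − a/2) = 417.075 kN × (745 − 33.905) mm = 296.58 kN·m.
φM_n = 0.90 × 296.58 = 266.92 kN·m.

φM_n ≈ 267 kN·m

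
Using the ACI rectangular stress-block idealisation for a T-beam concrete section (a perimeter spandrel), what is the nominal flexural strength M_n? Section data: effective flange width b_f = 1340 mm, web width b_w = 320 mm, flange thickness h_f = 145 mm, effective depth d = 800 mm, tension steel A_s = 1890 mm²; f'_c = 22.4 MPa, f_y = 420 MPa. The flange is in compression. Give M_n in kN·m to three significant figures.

Tension: T = A_s f_y = 1890 × 420 = 793800 N.
Try a within the flange: a = T/(0.85 f'_c b_f) = 793800/(0.85 × 22.4 × 1340) = 31.11 mm.
Since a = 31.11 ≤ h_f = 145 mm, the stress block lies entirely in the flange; analyse as a rectangular beam of width b_f.
M_n = T(d − a/2) = 793800 × (800 − 15.555) = 622.69 × 10⁶ N·mm.
M_n = 622.69 kN·m.

M_n ≈ 623 kN·m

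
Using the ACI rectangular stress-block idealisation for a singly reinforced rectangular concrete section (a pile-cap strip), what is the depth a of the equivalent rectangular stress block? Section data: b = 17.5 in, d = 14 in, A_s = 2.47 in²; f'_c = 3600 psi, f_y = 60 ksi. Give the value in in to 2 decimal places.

a ≈ 2.77 in

T = A_s f_y = 2.47 × 60 = 148.2 kips.
a = T/(0.85 f'_c b) = 148.2/(0.85 × 3.6 × 17.5) = 2.77 in.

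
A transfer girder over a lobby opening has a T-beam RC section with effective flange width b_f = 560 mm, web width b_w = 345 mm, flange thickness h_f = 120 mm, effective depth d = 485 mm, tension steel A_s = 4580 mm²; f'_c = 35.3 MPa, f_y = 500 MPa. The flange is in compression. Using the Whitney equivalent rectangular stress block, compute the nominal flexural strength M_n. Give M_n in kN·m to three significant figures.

Tension: T = A_s f_y = 4580 × 500 = 2290000 N.
Try a within the flange: a = T/(0.85 f'_c b_f) = 2290000/(0.85 × 35.3 × 560) = 136.29 mm.
a = 136.29 > h_f = 120 mm: the block extends into the web. Split into flange-overhang and web parts.
C_f = 0.85 f'_c (b_f − b_w) h_f = 0.85 × 35.3 × (560 − 345) × 120 = 774129 N.
Remaining web compression depth: a_w = (T − C_f)/(0.85 f'_c b_w) = (2290000 − 774129)/(0.85 × 35.3 × 345) = 146.44 mm.
M_n = C_f(d − h_f/2) + (T − C_f)(d − a_w/2) = 774129 × (485 − 60) + 1515871 × (485 − 73.22) = 329.00 + 624.21 = 953.21 × 10⁶ N·mm.
M_n = 953.21 kN·m.

M_n ≈ 953 kN·m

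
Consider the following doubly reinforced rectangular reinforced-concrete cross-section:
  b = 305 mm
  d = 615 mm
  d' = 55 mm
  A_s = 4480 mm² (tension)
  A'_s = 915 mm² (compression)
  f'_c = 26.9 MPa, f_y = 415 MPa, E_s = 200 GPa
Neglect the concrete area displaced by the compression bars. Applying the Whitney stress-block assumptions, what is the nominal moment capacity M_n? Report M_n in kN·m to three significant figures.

Assume both tension and compression steel yield.
Net tension couple steel: A_s − A'_s = 3565 mm².
a = (A_s − A'_s) f_y / (0.85 f'_c b) = 1479475/(0.85 × 26.9 × 305) = 212.15 mm.
c = a/β₁ = 212.15/0.85 = 249.59 mm; ε'_s = 0.003(c − d')/c = 0.0023 ≥ f_y/E_s = 0.0021, so compression steel does yield.
M_n = (A_s − A'_s) f_y (d − a/2) + A'_s f_y (d − d') = [1479475 × (615 − 106.075) + 379725 × (615 − 55)] × 10⁻⁶ = 752.94 + 212.65 = 965.59 kN·m.

M_n ≈ 966 kN·m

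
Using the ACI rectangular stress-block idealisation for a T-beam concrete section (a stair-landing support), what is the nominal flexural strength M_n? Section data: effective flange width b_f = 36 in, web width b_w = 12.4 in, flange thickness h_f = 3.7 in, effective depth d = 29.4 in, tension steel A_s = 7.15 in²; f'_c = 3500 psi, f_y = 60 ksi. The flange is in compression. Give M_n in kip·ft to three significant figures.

Tension: T = A_s f_y = 7.15 × 60 = 429 kips.
Try a within the flange: a = T/(0.85 f'_c b_f) = 429/(0.85 × 3.5 × 36) = 4.006 in.
a = 4.006 > h_f = 3.7 in: the block extends into the web. Split into flange-overhang and web parts.
C_f = 0.85 f'_c (b_f − b_w) h_f = 0.85 × 3.5 × (36 − 12.4) × 3.7 = 259.8 kips.
Remaining web compression depth: a_w = (T − C_f)/(0.85 f'_c b_w) = (429 − 259.8)/(0.85 × 3.5 × 12.4) = 4.587 in.
M_n = C_f(d − h_f/2) + (T − C_f)(d − a_w/2) = 259.8 × (29.4 − 1.85) + 169.2 × (29.4 − 2.2935) = 7157.5 + 4586.4 = 11743.9 kip·in.
M_n = 11743.9/12 = 978.66 kip·ft.

M_n ≈ 979 kip·ft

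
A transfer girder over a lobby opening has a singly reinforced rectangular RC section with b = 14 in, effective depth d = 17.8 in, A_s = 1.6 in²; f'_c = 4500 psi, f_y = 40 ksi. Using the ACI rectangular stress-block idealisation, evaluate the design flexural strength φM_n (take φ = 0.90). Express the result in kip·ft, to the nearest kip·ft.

φM_n ≈ 83 kip·ft

T = A_s f_y = 1.6 × 40 = 64 kips.
a = T/(0.85 f'_c b) = 64/(0.85 × 4.5 × 14) = 1.195 in.
M_n = T(d − a/2) = 64 × (17.8 − 0.5975) = 1101.0 kip·in = 1101.0/12 = 91.75 kip·ft.
φM_n = 0.90 × 91.75 = 82.58 kip·ft.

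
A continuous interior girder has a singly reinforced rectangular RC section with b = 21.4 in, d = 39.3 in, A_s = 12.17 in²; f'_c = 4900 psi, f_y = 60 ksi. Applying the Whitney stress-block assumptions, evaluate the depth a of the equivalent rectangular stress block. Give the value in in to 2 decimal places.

a ≈ 8.19 in

T = A_s f_y = 12.17 × 60 = 730.2 kips.
a = T/(0.85 f'_c b) = 730.2/(0.85 × 4.9 × 21.4) = 8.19 in.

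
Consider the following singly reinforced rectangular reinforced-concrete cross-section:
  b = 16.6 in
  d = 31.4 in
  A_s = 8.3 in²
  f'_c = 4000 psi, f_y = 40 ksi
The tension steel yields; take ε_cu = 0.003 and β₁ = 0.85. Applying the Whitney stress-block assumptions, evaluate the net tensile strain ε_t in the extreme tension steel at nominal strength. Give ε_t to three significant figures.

a = A_s f_y/(0.85 f'_c b) = 5.882 in.
β₁ = 0.85, so c = a/β₁ = 5.882/0.85 = 6.920 in.
From the linear strain diagram with ε_cu = 0.003: ε_t = 0.003 (d − c)/c = 0.003 × (31.4 − 6.920)/6.920 = 0.0106.
Since ε_t ≥ 0.005, the section is tension-controlled.

ε_t ≈ 0.0106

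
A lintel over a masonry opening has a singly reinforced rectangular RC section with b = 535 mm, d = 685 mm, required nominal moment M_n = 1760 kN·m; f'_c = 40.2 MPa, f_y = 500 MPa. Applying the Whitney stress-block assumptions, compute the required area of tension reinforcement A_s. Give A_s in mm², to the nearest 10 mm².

With M_n = 0.85 f'_c a b (d − a/2), solve the quadratic for a:
a = d − √(d² − 2M_n/(0.85 f'_c b)) = 685 − √(685² − 2 × 1760×10⁶/(0.85 × 40.2 × 535)) = 159.00 mm.
A_s = 0.85 f'_c a b / f_y = 0.85 × 40.2 × 159.00 × 535 / 500 = 5813.3 mm².

A_s ≈ 5810 mm²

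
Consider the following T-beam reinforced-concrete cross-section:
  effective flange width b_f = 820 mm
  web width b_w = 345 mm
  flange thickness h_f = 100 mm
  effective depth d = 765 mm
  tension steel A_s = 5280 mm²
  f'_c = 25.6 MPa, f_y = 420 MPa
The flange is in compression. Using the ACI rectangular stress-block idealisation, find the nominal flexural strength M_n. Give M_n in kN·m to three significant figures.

Tension: T = A_s f_y = 5280 × 420 = 2217600 N.
Try a within the flange: a = T/(0.85 f'_c b_f) = 2217600/(0.85 × 25.6 × 820) = 124.28 mm.
a = 124.28 > h_f = 100 mm: the block extends into the web. Split into flange-overhang and web parts.
C_f = 0.85 f'_c (b_f − b_w) h_f = 0.85 × 25.6 × (820 − 345) × 100 = 1033600 N.
Remaining web compression depth: a_w = (T − C_f)/(0.85 f'_c b_w) = (2217600 − 1033600)/(0.85 × 25.6 × 345) = 157.72 mm.
M_n = C_f(d − h_f/2) + (T − C_f)(d − a_w/2) = 1033600 × (765 − 50) + 1184000 × (765 − 78.86) = 739.02 + 812.39 = 1551.41 × 10⁶ N·mm.
M_n = 1551.41 kN·m.

M_n ≈ 1550 kN·m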